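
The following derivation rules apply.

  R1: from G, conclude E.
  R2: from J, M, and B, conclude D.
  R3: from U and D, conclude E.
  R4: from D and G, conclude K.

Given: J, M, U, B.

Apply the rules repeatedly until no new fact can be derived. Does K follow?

No

K would need D and G (R4), but G is never established.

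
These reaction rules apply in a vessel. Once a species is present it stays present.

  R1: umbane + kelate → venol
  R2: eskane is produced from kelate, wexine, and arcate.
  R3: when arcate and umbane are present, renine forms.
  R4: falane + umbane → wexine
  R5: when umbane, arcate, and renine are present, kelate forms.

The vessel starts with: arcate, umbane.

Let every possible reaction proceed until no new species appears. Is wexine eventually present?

No

wexine would need falane and umbane (R4), but falane never forms.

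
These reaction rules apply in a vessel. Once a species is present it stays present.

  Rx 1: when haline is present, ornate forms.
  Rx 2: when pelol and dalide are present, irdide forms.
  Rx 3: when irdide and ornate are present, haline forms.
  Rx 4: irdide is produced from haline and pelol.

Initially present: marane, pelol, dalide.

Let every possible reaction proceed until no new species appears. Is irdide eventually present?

Yes

pelol and dalide present → irdide forms (Rx 2).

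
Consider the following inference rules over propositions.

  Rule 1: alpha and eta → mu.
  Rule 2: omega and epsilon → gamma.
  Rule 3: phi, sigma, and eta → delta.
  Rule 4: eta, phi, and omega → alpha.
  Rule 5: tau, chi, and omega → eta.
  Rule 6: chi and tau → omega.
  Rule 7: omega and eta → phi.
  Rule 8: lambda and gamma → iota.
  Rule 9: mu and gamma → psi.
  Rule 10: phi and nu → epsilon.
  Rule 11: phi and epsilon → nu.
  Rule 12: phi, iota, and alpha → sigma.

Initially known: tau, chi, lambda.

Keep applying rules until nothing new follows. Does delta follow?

delta would need phi, sigma, and eta (Rule 3), but sigma is never established.

No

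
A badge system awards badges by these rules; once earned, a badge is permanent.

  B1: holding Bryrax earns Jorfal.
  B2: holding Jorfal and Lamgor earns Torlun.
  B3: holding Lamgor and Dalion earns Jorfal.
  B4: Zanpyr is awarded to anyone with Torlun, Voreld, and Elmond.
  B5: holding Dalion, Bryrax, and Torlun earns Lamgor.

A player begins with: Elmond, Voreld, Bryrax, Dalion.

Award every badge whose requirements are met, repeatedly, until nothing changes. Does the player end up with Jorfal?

Yes

With Bryrax, Jorfal is earned (B1).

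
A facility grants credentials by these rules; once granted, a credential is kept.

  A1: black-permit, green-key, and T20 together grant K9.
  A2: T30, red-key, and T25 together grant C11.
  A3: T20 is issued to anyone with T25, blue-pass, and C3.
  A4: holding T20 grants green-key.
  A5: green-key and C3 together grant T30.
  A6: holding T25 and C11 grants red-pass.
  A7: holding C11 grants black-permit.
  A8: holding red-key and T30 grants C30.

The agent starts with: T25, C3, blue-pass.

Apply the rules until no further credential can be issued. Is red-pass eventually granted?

No

red-pass would need T25 and C11 (A6), but C11 is never granted.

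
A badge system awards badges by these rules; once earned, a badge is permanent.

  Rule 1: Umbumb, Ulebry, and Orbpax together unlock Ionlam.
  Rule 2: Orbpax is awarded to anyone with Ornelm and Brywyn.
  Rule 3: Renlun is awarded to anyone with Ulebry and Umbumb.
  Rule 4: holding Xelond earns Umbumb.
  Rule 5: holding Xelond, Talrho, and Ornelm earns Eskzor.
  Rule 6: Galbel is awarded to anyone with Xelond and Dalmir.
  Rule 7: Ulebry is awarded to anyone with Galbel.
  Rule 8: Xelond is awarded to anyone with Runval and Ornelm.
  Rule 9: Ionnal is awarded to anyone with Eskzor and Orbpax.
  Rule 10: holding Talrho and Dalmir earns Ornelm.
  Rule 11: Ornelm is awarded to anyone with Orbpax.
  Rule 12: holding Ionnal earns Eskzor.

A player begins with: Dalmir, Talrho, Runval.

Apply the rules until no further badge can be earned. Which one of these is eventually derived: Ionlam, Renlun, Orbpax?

Renlun

With Talrho and Dalmir, Ornelm is earned (Rule 10).
With Runval and Ornelm, Xelond is earned (Rule 8).
With Xelond and Dalmir, Galbel is earned (Rule 6).
With Xelond, Umbumb is earned (Rule 4).
With Galbel, Ulebry is earned (Rule 7).
With Ulebry and Umbumb, Renlun is earned (Rule 3).
Ionlam would need Umbumb, Ulebry, and Orbpax (Rule 1), but Orbpax is never earned. Orbpax would need Ornelm and Brywyn (Rule 2), but Brywyn is never earned.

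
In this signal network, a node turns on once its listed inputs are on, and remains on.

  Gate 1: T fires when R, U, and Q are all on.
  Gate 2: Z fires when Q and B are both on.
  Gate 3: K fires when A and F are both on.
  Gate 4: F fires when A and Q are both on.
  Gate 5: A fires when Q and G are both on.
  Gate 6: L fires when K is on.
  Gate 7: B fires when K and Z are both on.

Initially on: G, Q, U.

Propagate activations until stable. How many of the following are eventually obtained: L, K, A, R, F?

4

Q and G are on, so A fires (Gate 5).
Gate 4: A and Q on → F on.
Gate 3: A and F on → K on.
K is on, so L fires (Gate 6).
L: reached.
K: reached.
A: reached.
No rule produces R, and it is not given.
F: reached.
Reached: L, K, A, and F — 4 of the 5.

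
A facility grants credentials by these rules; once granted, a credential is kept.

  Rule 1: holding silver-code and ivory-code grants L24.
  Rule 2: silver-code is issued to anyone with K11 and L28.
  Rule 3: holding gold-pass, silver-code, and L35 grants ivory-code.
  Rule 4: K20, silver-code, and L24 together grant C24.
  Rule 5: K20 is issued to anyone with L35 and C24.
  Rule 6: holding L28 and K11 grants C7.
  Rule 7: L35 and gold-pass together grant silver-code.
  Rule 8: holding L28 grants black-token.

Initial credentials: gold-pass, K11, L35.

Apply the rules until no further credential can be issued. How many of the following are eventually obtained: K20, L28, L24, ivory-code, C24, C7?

2

Holding L35 and gold-pass grants silver-code (Rule 7).
Holding gold-pass, silver-code, and L35 grants ivory-code (Rule 3).
Holding silver-code and ivory-code grants L24 (Rule 1).
K20 would need L35 and C24 (Rule 5), but C24 is never granted.
No rule produces L28, and it is not given.
L24: reached.
ivory-code: reached.
C24 would need K20, silver-code, and L24 (Rule 4), but K20 is never granted.
C7 would need L28 and K11 (Rule 6), but L28 is never granted.
Reached: L24 and ivory-code — 2 of the 6.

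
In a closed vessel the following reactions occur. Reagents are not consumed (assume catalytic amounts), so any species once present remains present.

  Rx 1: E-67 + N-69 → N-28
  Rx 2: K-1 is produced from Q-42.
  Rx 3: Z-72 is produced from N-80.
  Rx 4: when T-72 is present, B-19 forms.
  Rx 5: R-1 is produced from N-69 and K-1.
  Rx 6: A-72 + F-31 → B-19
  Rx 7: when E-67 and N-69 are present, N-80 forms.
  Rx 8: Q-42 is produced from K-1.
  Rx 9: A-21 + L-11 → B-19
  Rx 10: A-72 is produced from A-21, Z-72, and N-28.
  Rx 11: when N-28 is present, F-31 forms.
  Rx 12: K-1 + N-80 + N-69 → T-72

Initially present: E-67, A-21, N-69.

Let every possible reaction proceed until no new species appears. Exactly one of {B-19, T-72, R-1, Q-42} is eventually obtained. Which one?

E-67 and N-69 present → N-80 forms (Rx 7).
E-67 and N-69 present → N-28 forms (Rx 1).
N-28 present → F-31 forms (Rx 11).
N-80 present → Z-72 forms (Rx 3).
A-21, Z-72, and N-28 present → A-72 forms (Rx 10).
A-72 and F-31 present → B-19 forms (Rx 6).
T-72 would need K-1, N-80, and N-69 (Rx 12), but K-1 never forms. Q-42 would need K-1 (Rx 8), but K-1 never forms. R-1 would need N-69 and K-1 (Rx 5), but K-1 never forms.

B-19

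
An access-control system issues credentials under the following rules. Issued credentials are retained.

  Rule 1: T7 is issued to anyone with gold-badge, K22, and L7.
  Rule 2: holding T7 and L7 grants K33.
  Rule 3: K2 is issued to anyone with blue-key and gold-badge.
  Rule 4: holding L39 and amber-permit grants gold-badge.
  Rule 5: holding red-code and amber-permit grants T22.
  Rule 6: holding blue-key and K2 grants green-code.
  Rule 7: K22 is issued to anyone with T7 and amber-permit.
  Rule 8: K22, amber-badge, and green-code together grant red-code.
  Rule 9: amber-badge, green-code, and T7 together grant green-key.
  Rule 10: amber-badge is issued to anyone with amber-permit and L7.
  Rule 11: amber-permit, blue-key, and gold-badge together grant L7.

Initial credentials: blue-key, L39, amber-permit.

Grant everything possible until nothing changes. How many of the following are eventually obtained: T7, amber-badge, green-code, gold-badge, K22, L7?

Holding L39 and amber-permit grants gold-badge (Rule 4).
Holding amber-permit, blue-key, and gold-badge grants L7 (Rule 11).
Holding blue-key and gold-badge grants K2 (Rule 3).
Holding amber-permit and L7 grants amber-badge (Rule 10).
Holding blue-key and K2 grants green-code (Rule 6).
T7 would need gold-badge, K22, and L7 (Rule 1), but K22 is never granted.
amber-badge: reached.
green-code: reached.
gold-badge: reached.
K22 would need T7 and amber-permit (Rule 7), but T7 is never granted.
L7: reached.
Reached: amber-badge, green-code, gold-badge, and L7 — 4 of the 6.

4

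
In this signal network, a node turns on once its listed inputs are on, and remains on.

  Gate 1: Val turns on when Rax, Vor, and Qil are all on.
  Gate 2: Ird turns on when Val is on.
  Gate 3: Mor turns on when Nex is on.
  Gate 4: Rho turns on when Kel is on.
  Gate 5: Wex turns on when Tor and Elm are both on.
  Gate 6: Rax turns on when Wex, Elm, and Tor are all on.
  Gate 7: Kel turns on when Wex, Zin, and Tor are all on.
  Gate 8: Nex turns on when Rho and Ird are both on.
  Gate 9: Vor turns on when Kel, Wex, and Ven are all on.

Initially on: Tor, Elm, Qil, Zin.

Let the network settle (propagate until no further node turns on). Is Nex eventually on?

No

Nex would need Rho and Ird (Gate 8), but Ird never turns on.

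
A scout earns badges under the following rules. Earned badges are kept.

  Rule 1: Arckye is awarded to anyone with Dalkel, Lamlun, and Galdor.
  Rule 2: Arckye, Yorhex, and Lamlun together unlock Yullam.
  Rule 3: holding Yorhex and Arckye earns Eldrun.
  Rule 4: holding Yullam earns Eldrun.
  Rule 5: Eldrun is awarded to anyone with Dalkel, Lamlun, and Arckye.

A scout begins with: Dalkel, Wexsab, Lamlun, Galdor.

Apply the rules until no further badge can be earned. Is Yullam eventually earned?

Yullam would need Arckye, Yorhex, and Lamlun (Rule 2), but Yorhex is never earned.

No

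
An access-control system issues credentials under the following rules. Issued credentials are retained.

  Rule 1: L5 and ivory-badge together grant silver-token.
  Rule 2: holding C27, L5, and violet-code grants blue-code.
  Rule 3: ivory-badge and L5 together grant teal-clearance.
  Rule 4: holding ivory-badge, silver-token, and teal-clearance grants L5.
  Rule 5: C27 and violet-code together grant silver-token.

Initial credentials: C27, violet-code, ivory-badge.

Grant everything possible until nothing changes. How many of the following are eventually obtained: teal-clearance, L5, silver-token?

Holding C27 and violet-code grants silver-token (Rule 5).
teal-clearance would need ivory-badge and L5 (Rule 3), but L5 is never granted.
L5 would need ivory-badge, silver-token, and teal-clearance (Rule 4), but teal-clearance is never granted.
silver-token: reached.
Reached: silver-token — 1 of the 3.

1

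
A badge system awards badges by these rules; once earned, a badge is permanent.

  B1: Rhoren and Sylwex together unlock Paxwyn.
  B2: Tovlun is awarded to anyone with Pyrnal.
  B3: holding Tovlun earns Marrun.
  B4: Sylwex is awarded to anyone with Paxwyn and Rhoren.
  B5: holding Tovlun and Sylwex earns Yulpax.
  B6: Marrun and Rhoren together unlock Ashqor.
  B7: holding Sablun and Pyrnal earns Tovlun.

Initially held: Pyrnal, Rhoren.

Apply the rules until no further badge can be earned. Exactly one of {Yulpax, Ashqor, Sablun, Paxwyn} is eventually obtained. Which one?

With Pyrnal, Tovlun is earned (B2).
With Tovlun, Marrun is earned (B3).
With Marrun and Rhoren, Ashqor is earned (B6).
Yulpax would need Tovlun and Sylwex (B5), but Sylwex is never earned. No rule produces Sablun, and it is not given. Paxwyn would need Rhoren and Sylwex (B1), but Sylwex is never earned.

Ashqor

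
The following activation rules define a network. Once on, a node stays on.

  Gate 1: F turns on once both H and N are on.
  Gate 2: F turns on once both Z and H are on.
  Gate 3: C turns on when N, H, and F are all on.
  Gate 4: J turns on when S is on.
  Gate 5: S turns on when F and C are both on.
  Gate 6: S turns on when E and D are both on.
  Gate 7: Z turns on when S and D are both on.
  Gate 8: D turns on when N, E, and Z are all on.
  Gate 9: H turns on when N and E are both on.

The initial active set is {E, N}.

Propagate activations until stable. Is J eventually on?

Yes

Gate 9: N and E on → H on.
H and N are on, so F turns on (Gate 1).
N, H, and F are on, so C turns on (Gate 3).
Gate 5: F and C on → S on.
S is on, so J turns on (Gate 4).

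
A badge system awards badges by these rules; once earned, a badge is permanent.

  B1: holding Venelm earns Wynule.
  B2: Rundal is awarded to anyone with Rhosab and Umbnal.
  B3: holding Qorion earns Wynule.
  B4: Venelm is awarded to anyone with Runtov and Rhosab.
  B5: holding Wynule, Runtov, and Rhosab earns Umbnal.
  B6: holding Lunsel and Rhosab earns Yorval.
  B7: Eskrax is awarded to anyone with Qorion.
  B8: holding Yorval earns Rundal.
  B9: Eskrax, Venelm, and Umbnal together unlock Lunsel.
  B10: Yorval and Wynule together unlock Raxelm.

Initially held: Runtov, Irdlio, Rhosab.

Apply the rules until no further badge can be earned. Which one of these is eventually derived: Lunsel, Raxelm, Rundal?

Rundal

With Runtov and Rhosab, Venelm is earned (B4).
With Venelm, Wynule is earned (B1).
With Wynule, Runtov, and Rhosab, Umbnal is earned (B5).
With Rhosab and Umbnal, Rundal is earned (B2).
Raxelm would need Yorval and Wynule (B10), but Yorval is never earned. Lunsel would need Eskrax, Venelm, and Umbnal (B9), but Eskrax is never earned.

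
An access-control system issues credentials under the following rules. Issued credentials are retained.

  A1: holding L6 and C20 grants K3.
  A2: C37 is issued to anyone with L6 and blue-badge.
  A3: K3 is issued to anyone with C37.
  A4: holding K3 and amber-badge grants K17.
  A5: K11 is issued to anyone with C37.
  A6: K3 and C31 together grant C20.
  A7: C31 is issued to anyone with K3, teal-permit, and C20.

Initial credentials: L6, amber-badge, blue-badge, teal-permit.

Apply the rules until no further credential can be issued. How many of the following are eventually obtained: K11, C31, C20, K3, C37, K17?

4

Holding L6 and blue-badge grants C37 (A2).
Holding C37 grants K3 (A3).
Holding C37 grants K11 (A5).
Holding K3 and amber-badge grants K17 (A4).
K11: reached.
C31 would need K3, teal-permit, and C20 (A7), but C20 is never granted.
C20 would need K3 and C31 (A6), but C31 is never granted.
K3: reached.
C37: reached.
K17: reached.
Reached: K11, K3, C37, and K17 — 4 of the 6.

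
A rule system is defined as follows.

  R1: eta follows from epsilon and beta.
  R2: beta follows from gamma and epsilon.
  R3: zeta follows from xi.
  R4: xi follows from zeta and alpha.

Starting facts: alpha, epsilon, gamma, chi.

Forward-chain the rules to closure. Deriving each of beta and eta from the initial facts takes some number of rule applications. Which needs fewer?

beta: From gamma and epsilon, R2 gives beta. [1 rule application]
eta: From gamma and epsilon, R2 gives beta. epsilon and beta hold, so eta follows (R1). [2 rule applications]
beta needs fewer.

beta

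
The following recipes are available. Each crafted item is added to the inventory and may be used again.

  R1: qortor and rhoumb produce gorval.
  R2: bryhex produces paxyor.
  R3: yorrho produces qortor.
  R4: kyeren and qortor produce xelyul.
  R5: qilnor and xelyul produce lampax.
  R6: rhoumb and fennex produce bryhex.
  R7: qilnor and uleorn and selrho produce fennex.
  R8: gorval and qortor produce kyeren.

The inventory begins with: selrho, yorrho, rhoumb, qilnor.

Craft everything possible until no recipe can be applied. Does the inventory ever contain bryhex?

bryhex would need rhoumb and fennex (R6), but fennex is never obtained.

No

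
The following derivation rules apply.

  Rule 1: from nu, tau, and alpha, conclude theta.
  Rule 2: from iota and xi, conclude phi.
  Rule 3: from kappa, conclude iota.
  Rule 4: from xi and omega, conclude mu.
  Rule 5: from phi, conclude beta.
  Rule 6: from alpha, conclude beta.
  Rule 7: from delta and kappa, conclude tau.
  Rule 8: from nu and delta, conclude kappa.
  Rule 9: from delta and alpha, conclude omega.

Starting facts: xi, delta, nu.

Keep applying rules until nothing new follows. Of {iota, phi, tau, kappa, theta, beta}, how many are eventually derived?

5

nu and delta hold, so kappa follows (Rule 8).
From delta and kappa, Rule 7 gives tau.
From kappa, Rule 3 gives iota.
iota and xi hold, so phi follows (Rule 2).
From phi, Rule 5 gives beta.
iota: reached.
phi: reached.
tau: reached.
kappa: reached.
theta would need nu, tau, and alpha (Rule 1), but alpha is never established.
beta: reached.
Reached: iota, phi, tau, kappa, and beta — 5 of the 6.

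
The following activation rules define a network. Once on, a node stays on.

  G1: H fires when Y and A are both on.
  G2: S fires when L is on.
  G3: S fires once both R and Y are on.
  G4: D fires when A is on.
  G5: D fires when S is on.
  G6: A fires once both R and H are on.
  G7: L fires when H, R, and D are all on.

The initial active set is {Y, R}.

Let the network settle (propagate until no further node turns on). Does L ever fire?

L would need H, R, and D (G7), but H never turns on.

No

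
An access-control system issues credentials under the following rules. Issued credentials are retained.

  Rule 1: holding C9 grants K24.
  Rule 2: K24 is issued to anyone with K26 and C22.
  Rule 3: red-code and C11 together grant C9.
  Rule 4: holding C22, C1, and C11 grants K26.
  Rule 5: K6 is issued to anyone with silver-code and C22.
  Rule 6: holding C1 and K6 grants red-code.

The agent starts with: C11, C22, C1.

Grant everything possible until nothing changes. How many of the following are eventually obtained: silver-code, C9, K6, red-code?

0

No rule produces silver-code, and it is not given.
C9 would need red-code and C11 (Rule 3), but red-code is never granted.
K6 would need silver-code and C22 (Rule 5), but silver-code is never granted.
red-code would need C1 and K6 (Rule 6), but K6 is never granted.
None of the 4 are reached.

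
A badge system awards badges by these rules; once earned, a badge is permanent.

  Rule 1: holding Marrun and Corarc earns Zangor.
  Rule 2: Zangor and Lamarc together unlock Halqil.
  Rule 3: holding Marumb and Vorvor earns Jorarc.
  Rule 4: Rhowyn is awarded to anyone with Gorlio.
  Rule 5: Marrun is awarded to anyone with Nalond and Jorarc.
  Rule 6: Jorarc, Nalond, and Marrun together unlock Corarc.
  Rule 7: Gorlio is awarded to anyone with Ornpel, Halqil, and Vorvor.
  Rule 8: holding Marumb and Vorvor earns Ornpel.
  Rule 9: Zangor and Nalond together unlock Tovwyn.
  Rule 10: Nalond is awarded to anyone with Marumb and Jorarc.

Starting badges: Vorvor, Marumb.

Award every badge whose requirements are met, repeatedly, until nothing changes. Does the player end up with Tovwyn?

Yes

With Marumb and Vorvor, Jorarc is earned (Rule 3).
With Marumb and Jorarc, Nalond is earned (Rule 10).
With Nalond and Jorarc, Marrun is earned (Rule 5).
With Jorarc, Nalond, and Marrun, Corarc is earned (Rule 6).
With Marrun and Corarc, Zangor is earned (Rule 1).
With Zangor and Nalond, Tovwyn is earned (Rule 9).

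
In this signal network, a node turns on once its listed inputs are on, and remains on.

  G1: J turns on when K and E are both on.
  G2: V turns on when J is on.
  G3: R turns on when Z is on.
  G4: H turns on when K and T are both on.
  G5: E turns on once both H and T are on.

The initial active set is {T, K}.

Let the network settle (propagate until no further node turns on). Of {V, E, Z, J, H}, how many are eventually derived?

G4: K and T on → H on.
G5: H and T on → E on.
G1: K and E on → J on.
J is on, so V turns on (G2).
V: reached.
E: reached.
No rule produces Z, and it is not given.
J: reached.
H: reached.
Reached: V, E, J, and H — 4 of the 5.

4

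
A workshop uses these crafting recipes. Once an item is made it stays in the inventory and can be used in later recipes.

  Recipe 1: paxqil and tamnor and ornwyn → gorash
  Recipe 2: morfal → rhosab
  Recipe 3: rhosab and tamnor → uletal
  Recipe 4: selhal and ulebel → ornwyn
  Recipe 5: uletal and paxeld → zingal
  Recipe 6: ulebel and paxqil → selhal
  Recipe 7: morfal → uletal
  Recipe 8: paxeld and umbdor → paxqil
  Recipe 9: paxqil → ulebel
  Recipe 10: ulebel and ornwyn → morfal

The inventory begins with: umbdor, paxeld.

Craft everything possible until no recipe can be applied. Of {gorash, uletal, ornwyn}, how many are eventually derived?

Using Recipe 8, paxeld and umbdor make paxqil.
paxqil → ulebel (Recipe 9).
Using Recipe 6, ulebel and paxqil make selhal.
selhal and ulebel → ornwyn (Recipe 4).
ulebel and ornwyn → morfal (Recipe 10).
Using Recipe 7, morfal makes uletal.
gorash would need paxqil, tamnor, and ornwyn (Recipe 1), but tamnor is never obtained.
uletal: reached.
ornwyn: reached.
Reached: uletal and ornwyn — 2 of the 3.

2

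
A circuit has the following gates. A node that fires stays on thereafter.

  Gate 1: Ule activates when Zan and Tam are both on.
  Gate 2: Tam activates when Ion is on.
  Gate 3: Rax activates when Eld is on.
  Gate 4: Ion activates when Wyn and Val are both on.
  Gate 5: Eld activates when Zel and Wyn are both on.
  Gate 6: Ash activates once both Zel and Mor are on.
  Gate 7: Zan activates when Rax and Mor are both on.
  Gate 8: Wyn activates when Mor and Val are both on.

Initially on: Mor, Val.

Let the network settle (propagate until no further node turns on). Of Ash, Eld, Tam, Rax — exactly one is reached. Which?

Gate 8: Mor and Val on → Wyn on.
Wyn and Val are on, so Ion activates (Gate 4).
Ion is on, so Tam activates (Gate 2).
Ash would need Zel and Mor (Gate 6), but Zel never turns on. Eld would need Zel and Wyn (Gate 5), but Zel never turns on. Rax would need Eld (Gate 3), but Eld never turns on.

Tam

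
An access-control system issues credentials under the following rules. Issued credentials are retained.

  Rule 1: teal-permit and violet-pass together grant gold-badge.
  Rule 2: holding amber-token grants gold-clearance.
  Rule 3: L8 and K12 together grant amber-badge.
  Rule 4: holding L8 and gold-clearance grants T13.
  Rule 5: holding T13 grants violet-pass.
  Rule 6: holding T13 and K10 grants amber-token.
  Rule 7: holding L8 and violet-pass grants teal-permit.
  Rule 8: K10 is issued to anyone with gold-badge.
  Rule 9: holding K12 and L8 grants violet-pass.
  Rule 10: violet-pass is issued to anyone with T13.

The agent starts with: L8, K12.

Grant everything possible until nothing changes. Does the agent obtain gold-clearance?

gold-clearance would need amber-token (Rule 2), but amber-token is never granted.

No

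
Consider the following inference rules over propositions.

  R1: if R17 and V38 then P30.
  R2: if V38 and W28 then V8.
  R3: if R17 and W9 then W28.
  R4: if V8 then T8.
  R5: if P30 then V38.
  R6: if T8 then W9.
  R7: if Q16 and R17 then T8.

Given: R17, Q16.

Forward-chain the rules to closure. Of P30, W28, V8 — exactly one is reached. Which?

From Q16 and R17, R7 gives T8.
From T8, R6 gives W9.
R17 and W9 hold, so W28 follows (R3).
P30 would need R17 and V38 (R1), but V38 is never established. V8 would need V38 and W28 (R2), but V38 is never established.

W28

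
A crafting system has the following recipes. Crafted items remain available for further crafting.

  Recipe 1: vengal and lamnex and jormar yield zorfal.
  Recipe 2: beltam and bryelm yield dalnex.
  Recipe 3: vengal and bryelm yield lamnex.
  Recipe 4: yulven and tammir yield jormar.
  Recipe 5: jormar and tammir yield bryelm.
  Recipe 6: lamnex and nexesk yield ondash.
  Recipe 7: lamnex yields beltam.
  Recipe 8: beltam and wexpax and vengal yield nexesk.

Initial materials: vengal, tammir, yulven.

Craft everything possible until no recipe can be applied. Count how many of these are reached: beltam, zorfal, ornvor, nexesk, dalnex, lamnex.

4

yulven and tammir → jormar (Recipe 4).
Using Recipe 5, jormar and tammir make bryelm.
vengal and bryelm → lamnex (Recipe 3).
Using Recipe 1, vengal, lamnex, and jormar make zorfal.
lamnex → beltam (Recipe 7).
Using Recipe 2, beltam and bryelm make dalnex.
beltam: reached.
zorfal: reached.
No rule produces ornvor, and it is not given.
nexesk would need beltam, wexpax, and vengal (Recipe 8), but wexpax is never obtained.
dalnex: reached.
lamnex: reached.
Reached: beltam, zorfal, dalnex, and lamnex — 4 of the 6.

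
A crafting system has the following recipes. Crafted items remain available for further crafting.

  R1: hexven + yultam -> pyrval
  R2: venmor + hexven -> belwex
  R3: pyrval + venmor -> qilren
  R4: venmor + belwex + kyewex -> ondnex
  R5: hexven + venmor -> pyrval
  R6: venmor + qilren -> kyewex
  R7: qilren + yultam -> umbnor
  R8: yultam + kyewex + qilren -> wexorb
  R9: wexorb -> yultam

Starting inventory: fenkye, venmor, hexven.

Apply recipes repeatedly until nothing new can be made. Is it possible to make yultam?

No

yultam would need wexorb (R9), but wexorb is never obtained.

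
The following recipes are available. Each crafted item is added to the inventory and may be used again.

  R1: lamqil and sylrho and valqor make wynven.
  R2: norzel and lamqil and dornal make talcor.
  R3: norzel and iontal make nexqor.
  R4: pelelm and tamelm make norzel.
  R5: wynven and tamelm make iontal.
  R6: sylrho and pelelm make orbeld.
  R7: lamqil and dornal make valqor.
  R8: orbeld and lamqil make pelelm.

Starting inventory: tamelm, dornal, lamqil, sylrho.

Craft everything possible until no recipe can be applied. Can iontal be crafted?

Using R7, lamqil and dornal make valqor.
lamqil and sylrho and valqor → wynven (R1).
wynven and tamelm → iontal (R5).

Yes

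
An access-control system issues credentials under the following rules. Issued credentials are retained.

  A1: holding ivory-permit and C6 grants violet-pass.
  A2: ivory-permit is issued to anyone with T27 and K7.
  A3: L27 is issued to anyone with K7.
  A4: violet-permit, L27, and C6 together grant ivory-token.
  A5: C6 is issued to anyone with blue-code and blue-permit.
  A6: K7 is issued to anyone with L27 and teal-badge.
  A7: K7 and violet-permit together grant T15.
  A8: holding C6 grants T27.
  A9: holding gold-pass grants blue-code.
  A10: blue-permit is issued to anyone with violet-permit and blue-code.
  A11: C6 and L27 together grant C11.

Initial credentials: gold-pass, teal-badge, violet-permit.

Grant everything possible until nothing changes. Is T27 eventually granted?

Yes

Holding gold-pass grants blue-code (A9).
Holding violet-permit and blue-code grants blue-permit (A10).
Holding blue-code and blue-permit grants C6 (A5).
Holding C6 grants T27 (A8).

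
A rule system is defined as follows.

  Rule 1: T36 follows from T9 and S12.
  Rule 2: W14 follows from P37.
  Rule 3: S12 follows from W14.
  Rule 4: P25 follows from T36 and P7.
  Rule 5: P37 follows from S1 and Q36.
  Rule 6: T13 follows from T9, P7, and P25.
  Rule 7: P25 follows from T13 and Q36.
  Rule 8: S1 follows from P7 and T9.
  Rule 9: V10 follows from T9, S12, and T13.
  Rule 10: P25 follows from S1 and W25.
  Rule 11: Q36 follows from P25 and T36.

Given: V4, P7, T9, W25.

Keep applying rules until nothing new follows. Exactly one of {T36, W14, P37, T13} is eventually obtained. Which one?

T13

From P7 and T9, Rule 8 gives S1.
S1 and W25 hold, so P25 follows (Rule 10).
From T9, P7, and P25, Rule 6 gives T13.
T36 would need T9 and S12 (Rule 1), but S12 is never established. P37 would need S1 and Q36 (Rule 5), but Q36 is never established. W14 would need P37 (Rule 2), but P37 is never established.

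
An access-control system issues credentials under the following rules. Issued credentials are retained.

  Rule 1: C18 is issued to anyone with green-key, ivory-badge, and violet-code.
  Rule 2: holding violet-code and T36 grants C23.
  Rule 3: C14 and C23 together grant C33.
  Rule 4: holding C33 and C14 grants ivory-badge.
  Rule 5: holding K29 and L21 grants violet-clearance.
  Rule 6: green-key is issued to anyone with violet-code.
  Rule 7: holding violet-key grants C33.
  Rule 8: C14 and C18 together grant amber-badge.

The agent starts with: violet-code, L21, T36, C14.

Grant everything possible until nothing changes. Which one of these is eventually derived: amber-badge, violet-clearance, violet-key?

amber-badge

Holding violet-code and T36 grants C23 (Rule 2).
Holding violet-code grants green-key (Rule 6).
Holding C14 and C23 grants C33 (Rule 3).
Holding C33 and C14 grants ivory-badge (Rule 4).
Holding green-key, ivory-badge, and violet-code grants C18 (Rule 1).
Holding C14 and C18 grants amber-badge (Rule 8).
violet-clearance would need K29 and L21 (Rule 5), but K29 is never granted. No rule produces violet-key, and it is not given.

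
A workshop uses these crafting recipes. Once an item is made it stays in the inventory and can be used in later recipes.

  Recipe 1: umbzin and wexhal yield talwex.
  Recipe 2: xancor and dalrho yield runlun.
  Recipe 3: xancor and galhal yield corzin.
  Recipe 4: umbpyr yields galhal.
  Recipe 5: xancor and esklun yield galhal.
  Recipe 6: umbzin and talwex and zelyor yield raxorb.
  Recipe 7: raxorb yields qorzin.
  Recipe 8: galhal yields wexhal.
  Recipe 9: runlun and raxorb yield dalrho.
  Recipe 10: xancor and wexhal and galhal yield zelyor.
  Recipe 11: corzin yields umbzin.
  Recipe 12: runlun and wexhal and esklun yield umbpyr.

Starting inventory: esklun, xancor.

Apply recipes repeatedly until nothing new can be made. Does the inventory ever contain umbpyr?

No

umbpyr would need runlun, wexhal, and esklun (Recipe 12), but runlun is never obtained.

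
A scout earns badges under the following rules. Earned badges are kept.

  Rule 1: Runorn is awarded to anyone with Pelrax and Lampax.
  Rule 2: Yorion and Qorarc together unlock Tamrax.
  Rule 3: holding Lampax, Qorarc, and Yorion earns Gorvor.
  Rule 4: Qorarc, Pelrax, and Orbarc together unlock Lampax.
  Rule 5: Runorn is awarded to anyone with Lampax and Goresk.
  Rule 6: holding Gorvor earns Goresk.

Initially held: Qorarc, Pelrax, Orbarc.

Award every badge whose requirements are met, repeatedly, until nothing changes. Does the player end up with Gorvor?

Gorvor would need Lampax, Qorarc, and Yorion (Rule 3), but Yorion is never earned.

No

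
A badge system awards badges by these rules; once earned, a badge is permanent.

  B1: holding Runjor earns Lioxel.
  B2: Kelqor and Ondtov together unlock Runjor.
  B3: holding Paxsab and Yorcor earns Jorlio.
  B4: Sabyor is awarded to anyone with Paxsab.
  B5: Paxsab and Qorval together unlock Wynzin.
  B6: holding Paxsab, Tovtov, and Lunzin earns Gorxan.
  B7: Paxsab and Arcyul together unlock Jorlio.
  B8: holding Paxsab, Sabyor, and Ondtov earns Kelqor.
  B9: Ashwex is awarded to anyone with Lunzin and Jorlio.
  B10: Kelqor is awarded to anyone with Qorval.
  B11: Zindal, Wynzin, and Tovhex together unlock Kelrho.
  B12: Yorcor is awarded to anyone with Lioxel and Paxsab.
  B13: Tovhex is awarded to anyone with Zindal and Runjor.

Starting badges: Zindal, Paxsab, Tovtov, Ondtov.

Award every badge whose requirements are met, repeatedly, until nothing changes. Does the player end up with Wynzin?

Wynzin would need Paxsab and Qorval (B5), but Qorval is never earned.

No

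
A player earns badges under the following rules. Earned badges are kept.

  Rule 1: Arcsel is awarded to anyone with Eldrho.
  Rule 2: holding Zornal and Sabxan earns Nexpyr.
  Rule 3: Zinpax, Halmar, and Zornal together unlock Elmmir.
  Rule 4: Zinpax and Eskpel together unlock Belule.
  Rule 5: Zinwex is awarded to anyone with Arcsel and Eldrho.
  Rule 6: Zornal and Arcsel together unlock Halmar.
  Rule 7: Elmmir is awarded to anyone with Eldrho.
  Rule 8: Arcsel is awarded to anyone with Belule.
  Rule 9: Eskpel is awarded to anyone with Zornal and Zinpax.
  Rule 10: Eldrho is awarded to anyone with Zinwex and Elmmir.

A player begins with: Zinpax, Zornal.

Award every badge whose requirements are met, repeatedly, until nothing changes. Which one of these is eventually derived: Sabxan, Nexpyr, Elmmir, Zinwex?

With Zornal and Zinpax, Eskpel is earned (Rule 9).
With Zinpax and Eskpel, Belule is earned (Rule 4).
With Belule, Arcsel is earned (Rule 8).
With Zornal and Arcsel, Halmar is earned (Rule 6).
With Zinpax, Halmar, and Zornal, Elmmir is earned (Rule 3).
No rule produces Sabxan, and it is not given. Zinwex would need Arcsel and Eldrho (Rule 5), but Eldrho is never earned. Nexpyr would need Zornal and Sabxan (Rule 2), but Sabxan is never earned.

Elmmir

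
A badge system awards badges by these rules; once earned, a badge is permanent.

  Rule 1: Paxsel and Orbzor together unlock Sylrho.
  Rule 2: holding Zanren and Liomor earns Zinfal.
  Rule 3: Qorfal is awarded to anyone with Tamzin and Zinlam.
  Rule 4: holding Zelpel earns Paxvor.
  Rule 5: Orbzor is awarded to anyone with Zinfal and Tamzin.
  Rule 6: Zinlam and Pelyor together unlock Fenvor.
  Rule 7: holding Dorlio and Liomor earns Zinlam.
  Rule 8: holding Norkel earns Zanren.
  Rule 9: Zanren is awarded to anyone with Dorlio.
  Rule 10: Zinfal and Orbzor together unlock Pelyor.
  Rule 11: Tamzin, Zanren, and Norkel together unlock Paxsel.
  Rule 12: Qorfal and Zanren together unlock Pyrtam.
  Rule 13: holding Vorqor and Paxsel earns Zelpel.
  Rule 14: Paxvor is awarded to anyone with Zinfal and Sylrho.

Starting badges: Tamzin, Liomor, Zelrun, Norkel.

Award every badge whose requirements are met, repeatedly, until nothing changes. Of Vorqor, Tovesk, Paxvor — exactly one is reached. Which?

Paxvor

With Norkel, Zanren is earned (Rule 8).
With Tamzin, Zanren, and Norkel, Paxsel is earned (Rule 11).
With Zanren and Liomor, Zinfal is earned (Rule 2).
With Zinfal and Tamzin, Orbzor is earned (Rule 5).
With Paxsel and Orbzor, Sylrho is earned (Rule 1).
With Zinfal and Sylrho, Paxvor is earned (Rule 14).
No rule produces Vorqor, and it is not given. No rule produces Tovesk, and it is not given.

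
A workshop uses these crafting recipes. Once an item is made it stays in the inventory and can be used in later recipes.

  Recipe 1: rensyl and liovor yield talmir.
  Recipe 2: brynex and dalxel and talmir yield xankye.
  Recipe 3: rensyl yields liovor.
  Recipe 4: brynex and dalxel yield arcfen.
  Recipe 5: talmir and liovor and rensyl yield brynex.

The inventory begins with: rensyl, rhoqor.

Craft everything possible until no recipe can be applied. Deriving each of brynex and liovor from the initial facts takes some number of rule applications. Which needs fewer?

liovor

liovor: Using Recipe 3, rensyl makes liovor. [1 rule application]
brynex: Using Recipe 3, rensyl makes liovor. rensyl and liovor → talmir (Recipe 1). Using Recipe 5, talmir, liovor, and rensyl make brynex. [3 rule applications]
liovor needs fewer.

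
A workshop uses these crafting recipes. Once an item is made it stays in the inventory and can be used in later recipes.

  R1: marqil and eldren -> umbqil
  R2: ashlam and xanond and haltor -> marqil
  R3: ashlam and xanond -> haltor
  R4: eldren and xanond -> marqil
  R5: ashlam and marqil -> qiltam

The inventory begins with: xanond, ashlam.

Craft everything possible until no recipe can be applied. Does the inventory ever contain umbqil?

No

umbqil would need marqil and eldren (R1), but eldren is never obtained.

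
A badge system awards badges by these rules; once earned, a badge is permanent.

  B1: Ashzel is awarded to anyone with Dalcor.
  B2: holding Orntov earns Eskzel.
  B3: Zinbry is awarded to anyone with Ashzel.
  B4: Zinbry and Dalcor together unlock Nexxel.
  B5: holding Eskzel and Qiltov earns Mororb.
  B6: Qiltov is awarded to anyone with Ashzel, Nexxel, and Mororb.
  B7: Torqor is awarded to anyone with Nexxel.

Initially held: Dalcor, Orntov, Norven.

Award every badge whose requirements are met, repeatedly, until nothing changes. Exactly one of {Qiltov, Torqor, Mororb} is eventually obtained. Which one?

With Dalcor, Ashzel is earned (B1).
With Ashzel, Zinbry is earned (B3).
With Zinbry and Dalcor, Nexxel is earned (B4).
With Nexxel, Torqor is earned (B7).
Qiltov would need Ashzel, Nexxel, and Mororb (B6), but Mororb is never earned. Mororb would need Eskzel and Qiltov (B5), but Qiltov is never earned.

Torqor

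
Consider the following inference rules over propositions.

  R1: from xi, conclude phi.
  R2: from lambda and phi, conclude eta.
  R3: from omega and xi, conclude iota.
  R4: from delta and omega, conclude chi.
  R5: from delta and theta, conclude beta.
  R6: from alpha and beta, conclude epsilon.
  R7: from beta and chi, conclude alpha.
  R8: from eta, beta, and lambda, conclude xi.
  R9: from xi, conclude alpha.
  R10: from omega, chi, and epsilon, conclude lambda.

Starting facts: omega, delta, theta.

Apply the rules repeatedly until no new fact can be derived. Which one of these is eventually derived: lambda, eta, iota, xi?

From delta and theta, R5 gives beta.
From delta and omega, R4 gives chi.
From beta and chi, R7 gives alpha.
From alpha and beta, R6 gives epsilon.
From omega, chi, and epsilon, R10 gives lambda.
xi would need eta, beta, and lambda (R8), but eta is never established. iota would need omega and xi (R3), but xi is never established. eta would need lambda and phi (R2), but phi is never established.

lambda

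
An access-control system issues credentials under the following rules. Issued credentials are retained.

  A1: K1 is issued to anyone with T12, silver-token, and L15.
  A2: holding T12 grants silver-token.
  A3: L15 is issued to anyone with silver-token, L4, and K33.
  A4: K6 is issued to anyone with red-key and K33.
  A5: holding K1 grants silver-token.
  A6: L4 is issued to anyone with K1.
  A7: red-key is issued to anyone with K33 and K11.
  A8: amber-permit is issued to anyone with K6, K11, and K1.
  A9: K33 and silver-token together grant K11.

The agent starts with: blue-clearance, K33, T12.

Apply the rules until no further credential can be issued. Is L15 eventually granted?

L15 would need silver-token, L4, and K33 (A3), but L4 is never granted.

No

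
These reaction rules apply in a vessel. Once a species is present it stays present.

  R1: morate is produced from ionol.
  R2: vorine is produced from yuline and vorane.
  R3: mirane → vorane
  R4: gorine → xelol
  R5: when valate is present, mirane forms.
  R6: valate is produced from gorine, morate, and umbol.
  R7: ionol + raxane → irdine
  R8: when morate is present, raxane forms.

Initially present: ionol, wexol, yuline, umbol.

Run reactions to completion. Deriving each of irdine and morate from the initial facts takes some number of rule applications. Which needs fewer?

morate: ionol present → morate forms (R1). [1 rule application]
irdine: ionol present → morate forms (R1). morate present → raxane forms (R8). ionol and raxane present → irdine forms (R7). [3 rule applications]
morate needs fewer.

morate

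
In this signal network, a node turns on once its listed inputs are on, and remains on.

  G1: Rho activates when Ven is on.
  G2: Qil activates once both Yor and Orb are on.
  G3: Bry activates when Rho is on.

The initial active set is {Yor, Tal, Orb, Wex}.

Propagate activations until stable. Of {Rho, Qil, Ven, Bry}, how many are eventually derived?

Yor and Orb are on, so Qil activates (G2).
Rho would need Ven (G1), but Ven never turns on.
Qil: reached.
No rule produces Ven, and it is not given.
Bry would need Rho (G3), but Rho never turns on.
Reached: Qil — 1 of the 4.

1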